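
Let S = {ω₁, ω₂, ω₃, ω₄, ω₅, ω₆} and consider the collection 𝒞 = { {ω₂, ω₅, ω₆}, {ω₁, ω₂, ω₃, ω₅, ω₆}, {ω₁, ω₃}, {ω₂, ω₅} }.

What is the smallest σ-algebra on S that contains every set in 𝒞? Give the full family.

Initial family (6 sets): { ∅, {ω₁, ω₃}, {ω₂, ω₅}, {ω₂, ω₅, ω₆}, {ω₁, ω₂, ω₃, ω₅, ω₆}, S }.
Round 1 adds 5:
  {ω₄}  = ᶜ of {ω₁, ω₂, ω₃, ω₅, ω₆}
  {ω₁, ω₃, ω₄}  = ᶜ of {ω₂, ω₅, ω₆}
  {ω₁, ω₂, ω₃, ω₅}  = {ω₂, ω₅} ∪ {ω₁, ω₃}
  {ω₁, ω₃, ω₄, ω₆}  = ᶜ of {ω₂, ω₅}
  {ω₂, ω₄, ω₅, ω₆}  = ᶜ of {ω₁, ω₃}
  |family| = 11
Round 2. New:
  {ω₄, ω₆}  = ᶜ of {ω₁, ω₂, ω₃, ω₅}
  {ω₂, ω₄, ω₅}  = {ω₂, ω₅} ∪ {ω₄}
  {ω₁, ω₂, ω₃, ω₄, ω₅}  = {ω₂, ω₅} ∪ {ω₁, ω₃, ω₄}
  |family| = 14
Round 3: 2 new —
  {ω₆}  = ᶜ of {ω₁, ω₂, ω₃, ω₄, ω₅}
  {ω₁, ω₃, ω₆}  = ᶜ of {ω₂, ω₄, ω₅}
  |family| = 16
Round 4: already closed under ᶜ and ∪.

|σ(𝒞)| = 16.  σ(𝒞) = { ∅, {ω₄}, {ω₆}, {ω₁, ω₃}, {ω₂, ω₅}, {ω₄, ω₆}, {ω₁, ω₃, ω₄}, {ω₁, ω₃, ω₆}, {ω₂, ω₄, ω₅}, {ω₂, ω₅, ω₆}, {ω₁, ω₂, ω₃, ω₅}, {ω₁, ω₃, ω₄, ω₆}, {ω₂, ω₄, ω₅, ω₆}, {ω₁, ω₂, ω₃, ω₄, ω₅}, {ω₁, ω₂, ω₃, ω₅, ω₆}, S }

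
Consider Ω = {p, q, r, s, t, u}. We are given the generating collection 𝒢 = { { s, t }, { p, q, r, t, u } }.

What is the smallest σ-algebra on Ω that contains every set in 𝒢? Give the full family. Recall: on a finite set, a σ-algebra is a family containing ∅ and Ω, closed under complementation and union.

|σ(𝒢)| = 8.  σ(𝒢) = { {}, { s }, { t }, { s, t }, { p, q, r, u }, { p, q, r, s, u }, { p, q, r, t, u }, Ω }

Check:
Seed the family with 𝒢 together with ∅ and Ω: { {}, { s, t }, { p, q, r, t, u }, Ω }.
Step 1: +2 →
  { s }  = { p, q, r, t, u }ᶜ
  { p, q, r, u }  = { s, t }ᶜ
Step 2: 1 new —
  { p, q, r, s, u }  = { s } ∪ { p, q, r, u }
Step 3: 1 new —
  { t }  = { p, q, r, s, u }ᶜ
Step 4: closed — nothing new.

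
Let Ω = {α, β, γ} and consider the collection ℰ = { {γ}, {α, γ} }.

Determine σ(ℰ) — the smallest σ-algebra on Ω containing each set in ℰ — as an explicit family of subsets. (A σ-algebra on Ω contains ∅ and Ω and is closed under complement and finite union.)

Seed the family with ℰ together with ∅ and Ω: { {}, {γ}, {α, γ}, Ω }.
Step 1 (2 new):
  {β}  = {α, γ}ᶜ
  {α, β}  = {γ}ᶜ
  — 6 sets.
Step 2: +1 →
  {β, γ}  = {γ} ∪ {β}
  — 7 sets.
Step 3 adds 1:
  {α}  = {β, γ}ᶜ
  — 8 sets.
Step 4: already closed under ᶜ and ∪.

Hence σ(ℰ) has 8 members: { {}, {α}, {β}, {γ}, {α, β}, {α, γ}, {β, γ}, Ω }.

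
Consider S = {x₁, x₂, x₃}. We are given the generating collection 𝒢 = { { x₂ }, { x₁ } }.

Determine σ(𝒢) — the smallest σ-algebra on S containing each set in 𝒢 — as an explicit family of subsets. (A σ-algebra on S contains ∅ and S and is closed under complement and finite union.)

Answer: σ(𝒢) = { {  }, { x₁ }, { x₂ }, { x₃ }, { x₁, x₂ }, { x₁, x₃ }, { x₂, x₃ }, S }

Derivation:
Begin from { {  }, { x₁ }, { x₂ }, S } (that is, 𝒢 plus ∅ and S).
Round 1: 3 new —
  { x₁, x₂ }  = { x₂ } ∪ { x₁ }
  { x₁, x₃ }  = ᶜ of { x₂ }
  { x₂, x₃ }  = ᶜ of { x₁ }
  (now 7)
Round 2 adds 1:
  { x₃ }  = ᶜ of { x₁, x₂ }
  (now 8)
Round 3: stable.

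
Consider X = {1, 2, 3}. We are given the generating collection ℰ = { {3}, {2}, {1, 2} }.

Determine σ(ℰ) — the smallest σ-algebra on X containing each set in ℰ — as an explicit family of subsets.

σ(ℰ) = { {}, {1}, {2}, {3}, {1, 2}, {1, 3}, {2, 3}, X }

Check:
Seed the family with ℰ together with ∅ and X: { {}, {2}, {3}, {1, 2}, X }.
Round 1. New:
  {1, 3}  = X∖{2}
  {2, 3}  = {3} ∪ {2}
  [7 total]
Round 2 (1 new):
  {1}  = X∖{2, 3}
  [8 total]
Round 3: stable.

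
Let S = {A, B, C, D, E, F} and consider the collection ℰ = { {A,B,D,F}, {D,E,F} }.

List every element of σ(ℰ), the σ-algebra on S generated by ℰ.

Initial family (4 sets): { {}, {D,E,F}, {A,B,D,F}, S }.
Round 1. New:
  {C,E}  = complement {A,B,D,F}
  {A,B,C}  = complement {D,E,F}
  {A,B,D,E,F}  = {D,E,F} ∪ {A,B,D,F}
  |family| = 7
Round 2. New:
  {C}  = complement {A,B,D,E,F}
  {A,B,C,E}  = {A,B,C} ∪ {C,E}
  {C,D,E,F}  = {C,E} ∪ {D,E,F}
  {A,B,C,D,F}  = {A,B,C} ∪ {A,B,D,F}
  |family| = 11
Round 3 adds 3:
  {E}  = complement {A,B,C,D,F}
  {A,B}  = complement {C,D,E,F}
  {D,F}  = complement {A,B,C,E}
  |family| = 14
Round 4 (2 new):
  {A,B,E}  = {A,B} ∪ {E}
  {C,D,F}  = {C} ∪ {D,F}
  |family| = 16
Round 5: stable.

σ(ℰ) = { {}, {C}, {E}, {A,B}, {C,E}, {D,F}, {A,B,C}, {A,B,E}, {C,D,F}, {D,E,F}, {A,B,C,E}, {A,B,D,F}, {C,D,E,F}, {A,B,C,D,F}, {A,B,D,E,F}, S }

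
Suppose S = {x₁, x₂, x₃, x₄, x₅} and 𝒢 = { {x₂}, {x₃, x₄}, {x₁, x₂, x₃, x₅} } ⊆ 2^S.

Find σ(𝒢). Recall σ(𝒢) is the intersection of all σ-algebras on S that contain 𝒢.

|σ(𝒢)| = 16.  σ(𝒢) = { {}, {x₂}, {x₃}, {x₄}, {x₁, x₅}, {x₂, x₃}, {x₂, x₄}, {x₃, x₄}, {x₁, x₂, x₅}, {x₁, x₃, x₅}, {x₁, x₄, x₅}, {x₂, x₃, x₄}, {x₁, x₂, x₃, x₅}, {x₁, x₂, x₄, x₅}, {x₁, x₃, x₄, x₅}, S }

Trace:
Initial family (5 sets): { {}, {x₂}, {x₃, x₄}, {x₁, x₂, x₃, x₅}, S }.
Iteration 1 (4 new):
  {x₄}  = ᶜ of {x₁, x₂, x₃, x₅}
  {x₁, x₂, x₅}  = ᶜ of {x₃, x₄}
  {x₂, x₃, x₄}  = {x₃, x₄} ∪ {x₂}
  {x₁, x₃, x₄, x₅}  = ᶜ of {x₂}
  [9 total]
Iteration 2. New:
  {x₁, x₅}  = ᶜ of {x₂, x₃, x₄}
  {x₂, x₄}  = {x₂} ∪ {x₄}
  {x₁, x₂, x₄, x₅}  = {x₁, x₂, x₅} ∪ {x₄}
  [12 total]
Iteration 3: +3 →
  {x₃}  = ᶜ of {x₁, x₂, x₄, x₅}
  {x₁, x₃, x₅}  = ᶜ of {x₂, x₄}
  {x₁, x₄, x₅}  = {x₁, x₅} ∪ {x₄}
  [15 total]
Iteration 4 adds 1:
  {x₂, x₃}  = ᶜ of {x₁, x₄, x₅}
  [16 total]
Iteration 5 adds nothing — fixpoint reached.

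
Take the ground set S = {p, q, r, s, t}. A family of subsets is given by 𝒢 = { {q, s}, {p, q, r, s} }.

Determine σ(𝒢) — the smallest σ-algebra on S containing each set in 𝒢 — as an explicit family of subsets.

σ(𝒢) (8 sets): { ∅, {t}, {p, r}, {q, s}, {p, r, t}, {q, s, t}, {p, q, r, s}, S }

Derivation:
Initial family (4 sets): { ∅, {q, s}, {p, q, r, s}, S }.
Pass 1. New:
  {t}  = complement {p, q, r, s}
  {p, r, t}  = complement {q, s}
  — 6 sets.
Pass 2 (1 new):
  {q, s, t}  = {q, s} ∪ {t}
  — 7 sets.
Pass 3: +1 →
  {p, r}  = complement {q, s, t}
  — 8 sets.
Pass 4: already closed under ᶜ and ∪.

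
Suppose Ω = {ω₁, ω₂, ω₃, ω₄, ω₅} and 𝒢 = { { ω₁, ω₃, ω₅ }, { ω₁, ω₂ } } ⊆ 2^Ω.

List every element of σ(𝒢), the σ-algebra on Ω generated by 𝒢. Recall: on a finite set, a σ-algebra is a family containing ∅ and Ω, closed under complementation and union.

Answer: σ(𝒢) = { {}, { ω₁ }, { ω₂ }, { ω₄ }, { ω₁, ω₂ }, { ω₁, ω₄ }, { ω₂, ω₄ }, { ω₃, ω₅ }, { ω₁, ω₂, ω₄ }, { ω₁, ω₃, ω₅ }, { ω₂, ω₃, ω₅ }, { ω₃, ω₄, ω₅ }, { ω₁, ω₂, ω₃, ω₅ }, { ω₁, ω₃, ω₄, ω₅ }, { ω₂, ω₃, ω₄, ω₅ }, Ω }

Check:
Begin from { {}, { ω₁, ω₂ }, { ω₁, ω₃, ω₅ }, Ω } (that is, 𝒢 plus ∅ and Ω).
Iteration 1 adds 3:
  { ω₂, ω₄ }  = Ω∖{ ω₁, ω₃, ω₅ }
  { ω₃, ω₄, ω₅ }  = Ω∖{ ω₁, ω₂ }
  { ω₁, ω₂, ω₃, ω₅ }  = { ω₁, ω₃, ω₅ } ∪ { ω₁, ω₂ }
  — 7 sets.
Iteration 2 (4 new):
  { ω₄ }  = Ω∖{ ω₁, ω₂, ω₃, ω₅ }
  { ω₁, ω₂, ω₄ }  = { ω₁, ω₂ } ∪ { ω₂, ω₄ }
  { ω₁, ω₃, ω₄, ω₅ }  = { ω₃, ω₄, ω₅ } ∪ { ω₁, ω₃, ω₅ }
  { ω₂, ω₃, ω₄, ω₅ }  = { ω₃, ω₄, ω₅ } ∪ { ω₂, ω₄ }
  — 11 sets.
Iteration 3 adds 3:
  { ω₁ }  = Ω∖{ ω₂, ω₃, ω₄, ω₅ }
  { ω₂ }  = Ω∖{ ω₁, ω₃, ω₄, ω₅ }
  { ω₃, ω₅ }  = Ω∖{ ω₁, ω₂, ω₄ }
  — 14 sets.
Iteration 4 adds 2:
  { ω₁, ω₄ }  = { ω₄ } ∪ { ω₁ }
  { ω₂, ω₃, ω₅ }  = { ω₃, ω₅ } ∪ { ω₂ }
  — 16 sets.
Iteration 5: closed — nothing new.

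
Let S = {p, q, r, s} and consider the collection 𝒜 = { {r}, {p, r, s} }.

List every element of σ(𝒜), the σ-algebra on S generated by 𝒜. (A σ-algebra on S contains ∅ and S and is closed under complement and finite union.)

Answer: σ(𝒜) = { {}, {q}, {r}, {p, s}, {q, r}, {p, q, s}, {p, r, s}, S }

Check:
Take S₀ = 𝒜 ∪ {∅, S} = { {}, {r}, {p, r, s}, S }.
Pass 1 adds 2:
  {q}  = S∖{p, r, s}
  {p, q, s}  = S∖{r}
  |family| = 6
Pass 2 adds 1:
  {q, r}  = {r} ∪ {q}
  |family| = 7
Pass 3: +1 →
  {p, s}  = S∖{q, r}
  |family| = 8
Pass 4 adds nothing — fixpoint reached.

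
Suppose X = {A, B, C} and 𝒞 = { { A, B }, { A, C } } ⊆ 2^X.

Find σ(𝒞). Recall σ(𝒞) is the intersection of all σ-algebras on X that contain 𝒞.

σ(𝒞) = { {  }, { A }, { B }, { C }, { A, B }, { A, C }, { B, C }, X }

Working:
Seed the family with 𝒞 together with ∅ and X: { {  }, { A, B }, { A, C }, X }.
Step 1 adds 2:
  { B }  = ᶜ of { A, C }
  { C }  = ᶜ of { A, B }
  [6 total]
Step 2 adds 1:
  { B, C }  = { C } ∪ { B }
  [7 total]
Step 3: 1 new —
  { A }  = ᶜ of { B, C }
  [8 total]
Step 4: closed — nothing new.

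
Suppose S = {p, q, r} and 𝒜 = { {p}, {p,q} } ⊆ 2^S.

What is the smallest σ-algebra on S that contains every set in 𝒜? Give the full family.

Start: 𝒜 ∪ {∅, S} = { {}, {p}, {p,q}, S }.
Iteration 1. New:
  {r}  = complement {p,q}
  {q,r}  = complement {p}
  — 6 sets.
Iteration 2: +1 →
  {p,r}  = {r} ∪ {p}
  — 7 sets.
Iteration 3: 1 new —
  {q}  = complement {p,r}
  — 8 sets.
Iteration 4: already closed under ᶜ and ∪.

σ(𝒜) = { {}, {p}, {q}, {r}, {p,q}, {p,r}, {q,r}, S }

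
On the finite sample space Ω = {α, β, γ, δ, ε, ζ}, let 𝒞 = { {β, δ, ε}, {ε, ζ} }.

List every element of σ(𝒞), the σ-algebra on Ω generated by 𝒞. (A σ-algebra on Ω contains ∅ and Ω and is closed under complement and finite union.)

Start: 𝒞 ∪ {∅, Ω} = { {}, {ε, ζ}, {β, δ, ε}, Ω }.
Step 1: +3 →
  {α, γ, ζ}  = Ω∖{β, δ, ε}
  {α, β, γ, δ}  = Ω∖{ε, ζ}
  {β, δ, ε, ζ}  = {β, δ, ε} ∪ {ε, ζ}
  — 7 sets.
Step 2: +4 →
  {α, γ}  = Ω∖{β, δ, ε, ζ}
  {α, γ, ε, ζ}  = {ε, ζ} ∪ {α, γ, ζ}
  {α, β, γ, δ, ε}  = {α, β, γ, δ} ∪ {β, δ, ε}
  {α, β, γ, δ, ζ}  = {α, γ, ζ} ∪ {α, β, γ, δ}
  — 11 sets.
Step 3: +3 →
  {ε}  = Ω∖{α, β, γ, δ, ζ}
  {ζ}  = Ω∖{α, β, γ, δ, ε}
  {β, δ}  = Ω∖{α, γ, ε, ζ}
  — 14 sets.
Step 4 adds 2:
  {α, γ, ε}  = {α, γ} ∪ {ε}
  {β, δ, ζ}  = {β, δ} ∪ {ζ}
  — 16 sets.
After Step 5 the family is unchanged; done.

Therefore σ(𝒞) = { {}, {ε}, {ζ}, {α, γ}, {β, δ}, {ε, ζ}, {α, γ, ε}, {α, γ, ζ}, {β, δ, ε}, {β, δ, ζ}, {α, β, γ, δ}, {α, γ, ε, ζ}, {β, δ, ε, ζ}, {α, β, γ, δ, ε}, {α, β, γ, δ, ζ}, Ω } (|σ(𝒞)| = 16).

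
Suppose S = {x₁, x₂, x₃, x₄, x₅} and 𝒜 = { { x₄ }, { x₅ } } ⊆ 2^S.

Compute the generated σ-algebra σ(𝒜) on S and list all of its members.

Answer: σ(𝒜) = { {}, { x₄ }, { x₅ }, { x₄, x₅ }, { x₁, x₂, x₃ }, { x₁, x₂, x₃, x₄ }, { x₁, x₂, x₃, x₅ }, S }

Working:
Start: 𝒜 ∪ {∅, S} = { {}, { x₄ }, { x₅ }, S }.
Iteration 1: 3 new —
  { x₄, x₅ }  = { x₄ } ∪ { x₅ }
  { x₁, x₂, x₃, x₄ }  = complement { x₅ }
  { x₁, x₂, x₃, x₅ }  = complement { x₄ }
  |family| = 7
Iteration 2: +1 →
  { x₁, x₂, x₃ }  = complement { x₄, x₅ }
  |family| = 8
Iteration 3: stable.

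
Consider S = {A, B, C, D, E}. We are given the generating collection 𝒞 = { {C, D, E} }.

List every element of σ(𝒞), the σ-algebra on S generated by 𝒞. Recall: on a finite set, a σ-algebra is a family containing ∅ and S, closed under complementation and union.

Begin from { {}, {C, D, E}, S } (that is, 𝒞 plus ∅ and S).
Step 1. New:
  {A, B}  = ᶜ of {C, D, E}
Step 2: no new sets; the family is a σ-algebra.

σ(𝒞) = { {}, {A, B}, {C, D, E}, S }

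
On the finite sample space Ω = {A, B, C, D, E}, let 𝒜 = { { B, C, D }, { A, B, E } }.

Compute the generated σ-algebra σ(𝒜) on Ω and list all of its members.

Answer: σ(𝒜) = { {  }, { B }, { A, E }, { C, D }, { A, B, E }, { B, C, D }, { A, C, D, E }, Ω }

Working:
Begin from { {  }, { A, B, E }, { B, C, D }, Ω } (that is, 𝒜 plus ∅ and Ω).
Pass 1: 2 new —
  { A, E }  = Ω∖{ B, C, D }
  { C, D }  = Ω∖{ A, B, E }
  — 6 sets.
Pass 2 adds 1:
  { A, C, D, E }  = { C, D } ∪ { A, E }
  — 7 sets.
Pass 3 (1 new):
  { B }  = Ω∖{ A, C, D, E }
  — 8 sets.
Pass 4 adds nothing — fixpoint reached.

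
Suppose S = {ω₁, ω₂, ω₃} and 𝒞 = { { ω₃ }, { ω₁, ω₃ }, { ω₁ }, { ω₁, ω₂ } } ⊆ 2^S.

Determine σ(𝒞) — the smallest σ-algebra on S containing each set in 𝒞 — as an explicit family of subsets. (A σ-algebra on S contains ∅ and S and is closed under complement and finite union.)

Initial family (6 sets): { {  }, { ω₁ }, { ω₃ }, { ω₁, ω₂ }, { ω₁, ω₃ }, S }.
Round 1. New:
  { ω₂ }  = { ω₁, ω₃ }ᶜ
  { ω₂, ω₃ }  = { ω₁ }ᶜ
  [8 total]
After Round 2 the family is unchanged; done.

σ(𝒞) = { {  }, { ω₁ }, { ω₂ }, { ω₃ }, { ω₁, ω₂ }, { ω₁, ω₃ }, { ω₂, ω₃ }, S }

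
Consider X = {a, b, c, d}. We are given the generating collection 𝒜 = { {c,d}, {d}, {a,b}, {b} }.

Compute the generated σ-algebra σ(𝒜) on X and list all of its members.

Seed the family with 𝒜 together with ∅ and X: { {}, {b}, {d}, {a,b}, {c,d}, X }.
Step 1: +5 →
  {b,d}  = {d} ∪ {b}
  {a,b,c}  = {d}ᶜ
  {a,b,d}  = {a,b} ∪ {d}
  {a,c,d}  = {b}ᶜ
  {b,c,d}  = {c,d} ∪ {b}
Step 2. New:
  {a}  = {b,c,d}ᶜ
  {c}  = {a,b,d}ᶜ
  {a,c}  = {b,d}ᶜ
Step 3 (2 new):
  {a,d}  = {d} ∪ {a}
  {b,c}  = {c} ∪ {b}
Step 4: stable.

|σ(𝒜)| = 16.  σ(𝒜) = { {}, {a}, {b}, {c}, {d}, {a,b}, {a,c}, {a,d}, {b,c}, {b,d}, {c,d}, {a,b,c}, {a,b,d}, {a,c,d}, {b,c,d}, X }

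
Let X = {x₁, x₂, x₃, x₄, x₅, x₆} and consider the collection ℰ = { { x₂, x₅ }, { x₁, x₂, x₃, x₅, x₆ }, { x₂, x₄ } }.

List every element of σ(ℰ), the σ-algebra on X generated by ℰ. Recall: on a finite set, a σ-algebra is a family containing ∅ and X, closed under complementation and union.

σ(ℰ) (16 sets): { {  }, { x₂ }, { x₄ }, { x₅ }, { x₂, x₄ }, { x₂, x₅ }, { x₄, x₅ }, { x₁, x₃, x₆ }, { x₂, x₄, x₅ }, { x₁, x₂, x₃, x₆ }, { x₁, x₃, x₄, x₆ }, { x₁, x₃, x₅, x₆ }, { x₁, x₂, x₃, x₄, x₆ }, { x₁, x₂, x₃, x₅, x₆ }, { x₁, x₃, x₄, x₅, x₆ }, X }

Derivation:
Begin from { {  }, { x₂, x₄ }, { x₂, x₅ }, { x₁, x₂, x₃, x₅, x₆ }, X } (that is, ℰ plus ∅ and X).
Pass 1: +4 →
  { x₄ }  = complement { x₁, x₂, x₃, x₅, x₆ }
  { x₂, x₄, x₅ }  = { x₂, x₅ } ∪ { x₂, x₄ }
  { x₁, x₃, x₄, x₆ }  = complement { x₂, x₅ }
  { x₁, x₃, x₅, x₆ }  = complement { x₂, x₄ }
Pass 2: 3 new —
  { x₁, x₃, x₆ }  = complement { x₂, x₄, x₅ }
  { x₁, x₂, x₃, x₄, x₆ }  = { x₁, x₃, x₄, x₆ } ∪ { x₂, x₄ }
  { x₁, x₃, x₄, x₅, x₆ }  = { x₁, x₃, x₅, x₆ } ∪ { x₁, x₃, x₄, x₆ }
Pass 3 (2 new):
  { x₂ }  = complement { x₁, x₃, x₄, x₅, x₆ }
  { x₅ }  = complement { x₁, x₂, x₃, x₄, x₆ }
Pass 4 (2 new):
  { x₄, x₅ }  = { x₄ } ∪ { x₅ }
  { x₁, x₂, x₃, x₆ }  = { x₁, x₃, x₆ } ∪ { x₂ }
Pass 5: closed — nothing new.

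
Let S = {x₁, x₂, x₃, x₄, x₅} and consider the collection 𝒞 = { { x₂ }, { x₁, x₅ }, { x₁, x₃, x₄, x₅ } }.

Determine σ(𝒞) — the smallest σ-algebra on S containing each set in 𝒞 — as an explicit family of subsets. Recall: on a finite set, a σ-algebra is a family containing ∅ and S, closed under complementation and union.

σ(𝒞) = { ∅, { x₂ }, { x₁, x₅ }, { x₃, x₄ }, { x₁, x₂, x₅ }, { x₂, x₃, x₄ }, { x₁, x₃, x₄, x₅ }, S }

Check:
Begin from { ∅, { x₂ }, { x₁, x₅ }, { x₁, x₃, x₄, x₅ }, S } (that is, 𝒞 plus ∅ and S).
Pass 1 (2 new):
  { x₁, x₂, x₅ }  = { x₁, x₅ } ∪ { x₂ }
  { x₂, x₃, x₄ }  = { x₁, x₅ }ᶜ
  — 7 sets.
Pass 2 adds 1:
  { x₃, x₄ }  = { x₁, x₂, x₅ }ᶜ
  — 8 sets.
Pass 3: stable.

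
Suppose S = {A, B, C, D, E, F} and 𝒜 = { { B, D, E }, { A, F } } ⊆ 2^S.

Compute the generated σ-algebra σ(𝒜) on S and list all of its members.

Seed the family with 𝒜 together with ∅ and S: { ∅, { A, F }, { B, D, E }, S }.
Pass 1. New:
  { A, C, F }  = complement { B, D, E }
  { B, C, D, E }  = complement { A, F }
  { A, B, D, E, F }  = { B, D, E } ∪ { A, F }
  [7 total]
Pass 2 adds 1:
  { C }  = complement { A, B, D, E, F }
  [8 total]
Pass 3: closed — nothing new.

|σ(𝒜)| = 8.  σ(𝒜) = { ∅, { C }, { A, F }, { A, C, F }, { B, D, E }, { B, C, D, E }, { A, B, D, E, F }, S }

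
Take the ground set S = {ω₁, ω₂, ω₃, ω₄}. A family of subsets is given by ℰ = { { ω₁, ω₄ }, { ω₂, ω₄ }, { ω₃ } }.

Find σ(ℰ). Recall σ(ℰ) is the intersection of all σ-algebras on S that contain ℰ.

|σ(ℰ)| = 16.  σ(ℰ) = { {  }, { ω₁ }, { ω₂ }, { ω₃ }, { ω₄ }, { ω₁, ω₂ }, { ω₁, ω₃ }, { ω₁, ω₄ }, { ω₂, ω₃ }, { ω₂, ω₄ }, { ω₃, ω₄ }, { ω₁, ω₂, ω₃ }, { ω₁, ω₂, ω₄ }, { ω₁, ω₃, ω₄ }, { ω₂, ω₃, ω₄ }, S }

Working:
Seed the family with ℰ together with ∅ and S: { {  }, { ω₃ }, { ω₁, ω₄ }, { ω₂, ω₄ }, S }.
Iteration 1: +5 →
  { ω₁, ω₃ }  = complement { ω₂, ω₄ }
  { ω₂, ω₃ }  = complement { ω₁, ω₄ }
  { ω₁, ω₂, ω₄ }  = complement { ω₃ }
  { ω₁, ω₃, ω₄ }  = { ω₃ } ∪ { ω₁, ω₄ }
  { ω₂, ω₃, ω₄ }  = { ω₃ } ∪ { ω₂, ω₄ }
  [10 total]
Iteration 2: 3 new —
  { ω₁ }  = complement { ω₂, ω₃, ω₄ }
  { ω₂ }  = complement { ω₁, ω₃, ω₄ }
  { ω₁, ω₂, ω₃ }  = { ω₂, ω₃ } ∪ { ω₁, ω₃ }
  [13 total]
Iteration 3: +2 →
  { ω₄ }  = complement { ω₁, ω₂, ω₃ }
  { ω₁, ω₂ }  = { ω₂ } ∪ { ω₁ }
  [15 total]
Iteration 4: +1 →
  { ω₃, ω₄ }  = complement { ω₁, ω₂ }
  [16 total]
Iteration 5: stable.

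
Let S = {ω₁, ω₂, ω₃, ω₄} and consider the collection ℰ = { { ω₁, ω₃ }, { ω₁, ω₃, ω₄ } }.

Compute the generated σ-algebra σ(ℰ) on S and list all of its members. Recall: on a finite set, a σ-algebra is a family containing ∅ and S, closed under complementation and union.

Start: ℰ ∪ {∅, S} = { ∅, { ω₁, ω₃ }, { ω₁, ω₃, ω₄ }, S }.
Pass 1: +2 →
  { ω₂ }  = S∖{ ω₁, ω₃, ω₄ }
  { ω₂, ω₄ }  = S∖{ ω₁, ω₃ }
  [6 total]
Pass 2 (1 new):
  { ω₁, ω₂, ω₃ }  = { ω₁, ω₃ } ∪ { ω₂ }
  [7 total]
Pass 3. New:
  { ω₄ }  = S∖{ ω₁, ω₂, ω₃ }
  [8 total]
Pass 4: closed — nothing new.

Therefore σ(ℰ) = { ∅, { ω₂ }, { ω₄ }, { ω₁, ω₃ }, { ω₂, ω₄ }, { ω₁, ω₂, ω₃ }, { ω₁, ω₃, ω₄ }, S } (|σ(ℰ)| = 8).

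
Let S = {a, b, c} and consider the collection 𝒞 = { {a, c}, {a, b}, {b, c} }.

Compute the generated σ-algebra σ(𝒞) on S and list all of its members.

σ(𝒞) = { ∅, {a}, {b}, {c}, {a, b}, {a, c}, {b, c}, S }

Derivation:
Begin from { ∅, {a, b}, {a, c}, {b, c}, S } (that is, 𝒞 plus ∅ and S).
Round 1 (3 new):
  {a}  = S∖{b, c}
  {b}  = S∖{a, c}
  {c}  = S∖{a, b}
Round 2: stable.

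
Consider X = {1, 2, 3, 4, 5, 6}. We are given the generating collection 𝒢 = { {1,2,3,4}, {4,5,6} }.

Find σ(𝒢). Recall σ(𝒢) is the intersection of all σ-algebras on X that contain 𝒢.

Begin from { ∅, {4,5,6}, {1,2,3,4}, X } (that is, 𝒢 plus ∅ and X).
Step 1. New:
  {5,6}  = complement {1,2,3,4}
  {1,2,3}  = complement {4,5,6}
  [6 total]
Step 2 (1 new):
  {1,2,3,5,6}  = {1,2,3} ∪ {5,6}
  [7 total]
Step 3. New:
  {4}  = complement {1,2,3,5,6}
  [8 total]
After Step 4 the family is unchanged; done.

Hence σ(𝒢) has 8 members: { ∅, {4}, {5,6}, {1,2,3}, {4,5,6}, {1,2,3,4}, {1,2,3,5,6}, X }.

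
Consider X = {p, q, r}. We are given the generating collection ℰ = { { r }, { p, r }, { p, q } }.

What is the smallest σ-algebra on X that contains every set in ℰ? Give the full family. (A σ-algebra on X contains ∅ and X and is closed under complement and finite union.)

Initial family (5 sets): { {}, { r }, { p, q }, { p, r }, X }.
Step 1: +1 →
  { q }  = ᶜ of { p, r }
Step 2 adds 1:
  { q, r }  = { r } ∪ { q }
Step 3: +1 →
  { p }  = ᶜ of { q, r }
Step 4: already closed under ᶜ and ∪.

Therefore σ(ℰ) = { {}, { p }, { q }, { r }, { p, q }, { p, r }, { q, r }, X } (|σ(ℰ)| = 8).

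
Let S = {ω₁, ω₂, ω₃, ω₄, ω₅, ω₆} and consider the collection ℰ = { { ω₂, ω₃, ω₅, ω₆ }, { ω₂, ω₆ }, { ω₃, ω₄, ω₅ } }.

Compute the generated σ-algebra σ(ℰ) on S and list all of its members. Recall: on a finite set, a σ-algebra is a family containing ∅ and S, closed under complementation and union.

Start: ℰ ∪ {∅, S} = { {  }, { ω₂, ω₆ }, { ω₃, ω₄, ω₅ }, { ω₂, ω₃, ω₅, ω₆ }, S }.
Pass 1: 4 new —
  { ω₁, ω₄ }  = ᶜ of { ω₂, ω₃, ω₅, ω₆ }
  { ω₁, ω₂, ω₆ }  = ᶜ of { ω₃, ω₄, ω₅ }
  { ω₁, ω₃, ω₄, ω₅ }  = ᶜ of { ω₂, ω₆ }
  { ω₂, ω₃, ω₄, ω₅, ω₆ }  = { ω₃, ω₄, ω₅ } ∪ { ω₂, ω₆ }
Pass 2 (3 new):
  { ω₁ }  = ᶜ of { ω₂, ω₃, ω₄, ω₅, ω₆ }
  { ω₁, ω₂, ω₄, ω₆ }  = { ω₂, ω₆ } ∪ { ω₁, ω₄ }
  { ω₁, ω₂, ω₃, ω₅, ω₆ }  = { ω₁, ω₂, ω₆ } ∪ { ω₂, ω₃, ω₅, ω₆ }
Pass 3 adds 2:
  { ω₄ }  = ᶜ of { ω₁, ω₂, ω₃, ω₅, ω₆ }
  { ω₃, ω₅ }  = ᶜ of { ω₁, ω₂, ω₄, ω₆ }
Pass 4 adds 2:
  { ω₁, ω₃, ω₅ }  = { ω₃, ω₅ } ∪ { ω₁ }
  { ω₂, ω₄, ω₆ }  = { ω₄ } ∪ { ω₂, ω₆ }
Pass 5 adds nothing — fixpoint reached.

Hence σ(ℰ) has 16 members: { {  }, { ω₁ }, { ω₄ }, { ω₁, ω₄ }, { ω₂, ω₆ }, { ω₃, ω₅ }, { ω₁, ω₂, ω₆ }, { ω₁, ω₃, ω₅ }, { ω₂, ω₄, ω₆ }, { ω₃, ω₄, ω₅ }, { ω₁, ω₂, ω₄, ω₆ }, { ω₁, ω₃, ω₄, ω₅ }, { ω₂, ω₃, ω₅, ω₆ }, { ω₁, ω₂, ω₃, ω₅, ω₆ }, { ω₂, ω₃, ω₄, ω₅, ω₆ }, S }.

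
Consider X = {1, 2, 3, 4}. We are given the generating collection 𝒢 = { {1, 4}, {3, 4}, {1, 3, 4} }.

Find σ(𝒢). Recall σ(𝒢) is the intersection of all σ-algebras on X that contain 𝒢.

Seed the family with 𝒢 together with ∅ and X: { {}, {1, 4}, {3, 4}, {1, 3, 4}, X }.
Step 1: 3 new —
  {2}  = {1, 3, 4}ᶜ
  {1, 2}  = {3, 4}ᶜ
  {2, 3}  = {1, 4}ᶜ
  (now 8)
Step 2: +3 →
  {1, 2, 3}  = {2, 3} ∪ {1, 2}
  {1, 2, 4}  = {2} ∪ {1, 4}
  {2, 3, 4}  = {2} ∪ {3, 4}
  (now 11)
Step 3: +3 →
  {1}  = {2, 3, 4}ᶜ
  {3}  = {1, 2, 4}ᶜ
  {4}  = {1, 2, 3}ᶜ
  (now 14)
Step 4: 2 new —
  {1, 3}  = {3} ∪ {1}
  {2, 4}  = {4} ∪ {2}
  (now 16)
After Step 5 the family is unchanged; done.

|σ(𝒢)| = 16.  σ(𝒢) = { {}, {1}, {2}, {3}, {4}, {1, 2}, {1, 3}, {1, 4}, {2, 3}, {2, 4}, {3, 4}, {1, 2, 3}, {1, 2, 4}, {1, 3, 4}, {2, 3, 4}, X }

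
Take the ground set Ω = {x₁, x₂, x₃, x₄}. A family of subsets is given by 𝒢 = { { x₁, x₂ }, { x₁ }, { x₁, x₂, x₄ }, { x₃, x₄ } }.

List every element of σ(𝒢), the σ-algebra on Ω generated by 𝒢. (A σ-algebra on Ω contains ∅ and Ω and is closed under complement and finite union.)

Start: 𝒢 ∪ {∅, Ω} = { ∅, { x₁ }, { x₁, x₂ }, { x₃, x₄ }, { x₁, x₂, x₄ }, Ω }.
Step 1: +3 →
  { x₃ }  = complement { x₁, x₂, x₄ }
  { x₁, x₃, x₄ }  = { x₃, x₄ } ∪ { x₁ }
  { x₂, x₃, x₄ }  = complement { x₁ }
  — 9 sets.
Step 2 (3 new):
  { x₂ }  = complement { x₁, x₃, x₄ }
  { x₁, x₃ }  = { x₃ } ∪ { x₁ }
  { x₁, x₂, x₃ }  = { x₁, x₂ } ∪ { x₃ }
  — 12 sets.
Step 3 adds 3:
  { x₄ }  = complement { x₁, x₂, x₃ }
  { x₂, x₃ }  = { x₃ } ∪ { x₂ }
  { x₂, x₄ }  = complement { x₁, x₃ }
  — 15 sets.
Step 4: +1 →
  { x₁, x₄ }  = complement { x₂, x₃ }
  — 16 sets.
After Step 5 the family is unchanged; done.

σ(𝒢) = { ∅, { x₁ }, { x₂ }, { x₃ }, { x₄ }, { x₁, x₂ }, { x₁, x₃ }, { x₁, x₄ }, { x₂, x₃ }, { x₂, x₄ }, { x₃, x₄ }, { x₁, x₂, x₃ }, { x₁, x₂, x₄ }, { x₁, x₃, x₄ }, { x₂, x₃, x₄ }, Ω }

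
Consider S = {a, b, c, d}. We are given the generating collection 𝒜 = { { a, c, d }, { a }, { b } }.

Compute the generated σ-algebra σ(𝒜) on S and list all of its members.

Answer: σ(𝒜) = { ∅, { a }, { b }, { a, b }, { c, d }, { a, c, d }, { b, c, d }, S }

Check:
Initial family (5 sets): { ∅, { a }, { b }, { a, c, d }, S }.
Round 1: 2 new —
  { a, b }  = { b } ∪ { a }
  { b, c, d }  = { a }ᶜ
Round 2: +1 →
  { c, d }  = { a, b }ᶜ
Round 3 adds nothing — fixpoint reached.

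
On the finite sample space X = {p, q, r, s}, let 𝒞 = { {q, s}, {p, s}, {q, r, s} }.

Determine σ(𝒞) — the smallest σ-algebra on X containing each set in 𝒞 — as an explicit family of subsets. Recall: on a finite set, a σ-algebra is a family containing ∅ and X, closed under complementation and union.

Seed the family with 𝒞 together with ∅ and X: { {}, {p, s}, {q, s}, {q, r, s}, X }.
Round 1. New:
  {p}  = {q, r, s}ᶜ
  {p, r}  = {q, s}ᶜ
  {q, r}  = {p, s}ᶜ
  {p, q, s}  = {p, s} ∪ {q, s}
Round 2 (3 new):
  {r}  = {p, q, s}ᶜ
  {p, q, r}  = {q, r} ∪ {p, r}
  {p, r, s}  = {p, s} ∪ {p, r}
Round 3: +2 →
  {q}  = {p, r, s}ᶜ
  {s}  = {p, q, r}ᶜ
Round 4: +2 →
  {p, q}  = {q} ∪ {p}
  {r, s}  = {r} ∪ {s}
Round 5 adds nothing — fixpoint reached.

Therefore σ(𝒞) = { {}, {p}, {q}, {r}, {s}, {p, q}, {p, r}, {p, s}, {q, r}, {q, s}, {r, s}, {p, q, r}, {p, q, s}, {p, r, s}, {q, r, s}, X } (|σ(𝒞)| = 16).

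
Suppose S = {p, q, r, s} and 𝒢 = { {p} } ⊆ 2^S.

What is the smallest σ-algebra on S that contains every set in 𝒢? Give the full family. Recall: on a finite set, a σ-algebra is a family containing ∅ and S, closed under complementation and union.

σ(𝒢) = { {}, {p}, {q, r, s}, S }

Working:
Start: 𝒢 ∪ {∅, S} = { {}, {p}, S }.
Iteration 1. New:
  {q, r, s}  = ᶜ of {p}
  (now 4)
Iteration 2: closed — nothing new.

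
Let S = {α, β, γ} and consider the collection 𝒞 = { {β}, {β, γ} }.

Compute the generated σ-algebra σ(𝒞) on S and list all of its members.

Seed the family with 𝒞 together with ∅ and S: { {}, {β}, {β, γ}, S }.
Iteration 1. New:
  {α}  = complement {β, γ}
  {α, γ}  = complement {β}
  — 6 sets.
Iteration 2 (1 new):
  {α, β}  = {β} ∪ {α}
  — 7 sets.
Iteration 3 (1 new):
  {γ}  = complement {α, β}
  — 8 sets.
After Iteration 4 the family is unchanged; done.

Therefore σ(𝒞) = { {}, {α}, {β}, {γ}, {α, β}, {α, γ}, {β, γ}, S } (|σ(𝒞)| = 8).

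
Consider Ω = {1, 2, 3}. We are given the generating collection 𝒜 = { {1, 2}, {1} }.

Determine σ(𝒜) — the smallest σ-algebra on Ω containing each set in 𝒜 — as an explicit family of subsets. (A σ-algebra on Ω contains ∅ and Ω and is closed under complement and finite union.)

Answer: σ(𝒜) = { {}, {1}, {2}, {3}, {1, 2}, {1, 3}, {2, 3}, Ω }

Trace:
Begin from { {}, {1}, {1, 2}, Ω } (that is, 𝒜 plus ∅ and Ω).
Round 1. New:
  {3}  = ᶜ of {1, 2}
  {2, 3}  = ᶜ of {1}
  (now 6)
Round 2. New:
  {1, 3}  = {3} ∪ {1}
  (now 7)
Round 3: +1 →
  {2}  = ᶜ of {1, 3}
  (now 8)
Round 4: closed — nothing new.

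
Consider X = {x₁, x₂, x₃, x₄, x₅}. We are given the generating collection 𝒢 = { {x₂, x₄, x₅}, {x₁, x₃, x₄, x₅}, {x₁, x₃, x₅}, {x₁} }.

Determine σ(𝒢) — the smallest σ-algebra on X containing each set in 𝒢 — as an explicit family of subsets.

σ(𝒢) (32 sets): { {}, {x₁}, {x₂}, {x₃}, {x₄}, {x₅}, {x₁, x₂}, {x₁, x₃}, {x₁, x₄}, {x₁, x₅}, {x₂, x₃}, {x₂, x₄}, {x₂, x₅}, {x₃, x₄}, {x₃, x₅}, {x₄, x₅}, {x₁, x₂, x₃}, {x₁, x₂, x₄}, {x₁, x₂, x₅}, {x₁, x₃, x₄}, {x₁, x₃, x₅}, {x₁, x₄, x₅}, {x₂, x₃, x₄}, {x₂, x₃, x₅}, {x₂, x₄, x₅}, {x₃, x₄, x₅}, {x₁, x₂, x₃, x₄}, {x₁, x₂, x₃, x₅}, {x₁, x₂, x₄, x₅}, {x₁, x₃, x₄, x₅}, {x₂, x₃, x₄, x₅}, X }

Derivation:
Take S₀ = 𝒢 ∪ {∅, X} = { {}, {x₁}, {x₁, x₃, x₅}, {x₂, x₄, x₅}, {x₁, x₃, x₄, x₅}, X }.
Iteration 1. New:
  {x₂}  = ᶜ of {x₁, x₃, x₄, x₅}
  {x₁, x₃}  = ᶜ of {x₂, x₄, x₅}
  {x₂, x₄}  = ᶜ of {x₁, x₃, x₅}
  {x₁, x₂, x₄, x₅}  = {x₂, x₄, x₅} ∪ {x₁}
  {x₂, x₃, x₄, x₅}  = ᶜ of {x₁}
  (now 11)
Iteration 2: +6 →
  {x₃}  = ᶜ of {x₁, x₂, x₄, x₅}
  {x₁, x₂}  = {x₂} ∪ {x₁}
  {x₁, x₂, x₃}  = {x₂} ∪ {x₁, x₃}
  {x₁, x₂, x₄}  = {x₂, x₄} ∪ {x₁}
  {x₁, x₂, x₃, x₄}  = {x₁, x₃} ∪ {x₂, x₄}
  {x₁, x₂, x₃, x₅}  = {x₁, x₃, x₅} ∪ {x₂}
  (now 17)
Iteration 3: +7 →
  {x₄}  = ᶜ of {x₁, x₂, x₃, x₅}
  {x₅}  = ᶜ of {x₁, x₂, x₃, x₄}
  {x₂, x₃}  = {x₃} ∪ {x₂}
  {x₃, x₅}  = ᶜ of {x₁, x₂, x₄}
  {x₄, x₅}  = ᶜ of {x₁, x₂, x₃}
  {x₂, x₃, x₄}  = {x₃} ∪ {x₂, x₄}
  {x₃, x₄, x₅}  = ᶜ of {x₁, x₂}
  (now 24)
Iteration 4: +8 →
  {x₁, x₄}  = {x₄} ∪ {x₁}
  {x₁, x₅}  = ᶜ of {x₂, x₃, x₄}
  {x₂, x₅}  = {x₂} ∪ {x₅}
  {x₃, x₄}  = {x₃} ∪ {x₄}
  {x₁, x₂, x₅}  = {x₁, x₂} ∪ {x₅}
  {x₁, x₃, x₄}  = {x₁, x₃} ∪ {x₄}
  {x₁, x₄, x₅}  = ᶜ of {x₂, x₃}
  {x₂, x₃, x₅}  = {x₂} ∪ {x₃, x₅}
  (now 32)
Iteration 5 adds nothing — fixpoint reached.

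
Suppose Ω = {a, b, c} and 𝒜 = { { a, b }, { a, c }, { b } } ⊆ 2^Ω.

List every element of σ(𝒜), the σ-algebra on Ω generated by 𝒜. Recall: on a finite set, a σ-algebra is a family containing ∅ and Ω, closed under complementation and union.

σ(𝒜) = { {}, { a }, { b }, { c }, { a, b }, { a, c }, { b, c }, Ω }

Trace:
Initial family (5 sets): { {}, { b }, { a, b }, { a, c }, Ω }.
Iteration 1: +1 →
  { c }  = ᶜ of { a, b }
  |family| = 6
Iteration 2: 1 new —
  { b, c }  = { c } ∪ { b }
  |family| = 7
Iteration 3: 1 new —
  { a }  = ᶜ of { b, c }
  |family| = 8
After Iteration 4 the family is unchanged; done.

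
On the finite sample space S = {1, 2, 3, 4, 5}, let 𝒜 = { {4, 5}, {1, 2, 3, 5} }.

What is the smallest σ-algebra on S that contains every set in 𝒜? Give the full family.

Answer: σ(𝒜) = { {}, {4}, {5}, {4, 5}, {1, 2, 3}, {1, 2, 3, 4}, {1, 2, 3, 5}, S }

Check:
Take S₀ = 𝒜 ∪ {∅, S} = { {}, {4, 5}, {1, 2, 3, 5}, S }.
Iteration 1: 2 new —
  {4}  = {1, 2, 3, 5}ᶜ
  {1, 2, 3}  = {4, 5}ᶜ
  (now 6)
Iteration 2. New:
  {1, 2, 3, 4}  = {1, 2, 3} ∪ {4}
  (now 7)
Iteration 3: +1 →
  {5}  = {1, 2, 3, 4}ᶜ
  (now 8)
Iteration 4: already closed under ᶜ and ∪.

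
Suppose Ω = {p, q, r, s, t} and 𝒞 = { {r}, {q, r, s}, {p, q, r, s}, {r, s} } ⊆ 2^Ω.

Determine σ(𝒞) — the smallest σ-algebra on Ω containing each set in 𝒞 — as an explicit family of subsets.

Begin from { {}, {r}, {r, s}, {q, r, s}, {p, q, r, s}, Ω } (that is, 𝒞 plus ∅ and Ω).
Pass 1 adds 4:
  {t}  = complement {p, q, r, s}
  {p, t}  = complement {q, r, s}
  {p, q, t}  = complement {r, s}
  {p, q, s, t}  = complement {r}
  |family| = 10
Pass 2. New:
  {r, t}  = {t} ∪ {r}
  {p, r, t}  = {r} ∪ {p, t}
  {r, s, t}  = {r, s} ∪ {t}
  {p, q, r, t}  = {r} ∪ {p, q, t}
  {p, r, s, t}  = {r, s} ∪ {p, t}
  {q, r, s, t}  = {q, r, s} ∪ {t}
  |family| = 16
Pass 3: 6 new —
  {p}  = complement {q, r, s, t}
  {q}  = complement {p, r, s, t}
  {s}  = complement {p, q, r, t}
  {p, q}  = complement {r, s, t}
  {q, s}  = complement {p, r, t}
  {p, q, s}  = complement {r, t}
  |family| = 22
Pass 4: 10 new —
  {p, r}  = {r} ∪ {p}
  {p, s}  = {s} ∪ {p}
  {q, r}  = {q} ∪ {r}
  {q, t}  = {q} ∪ {t}
  {s, t}  = {t} ∪ {s}
  {p, q, r}  = {p, q} ∪ {r}
  {p, r, s}  = {r, s} ∪ {p}
  {p, s, t}  = {p, t} ∪ {s}
  {q, r, t}  = {q} ∪ {r, t}
  {q, s, t}  = {t} ∪ {q, s}
  |family| = 32
Pass 5: no new sets; the family is a σ-algebra.

Hence σ(𝒞) has 32 members: { {}, {p}, {q}, {r}, {s}, {t}, {p, q}, {p, r}, {p, s}, {p, t}, {q, r}, {q, s}, {q, t}, {r, s}, {r, t}, {s, t}, {p, q, r}, {p, q, s}, {p, q, t}, {p, r, s}, {p, r, t}, {p, s, t}, {q, r, s}, {q, r, t}, {q, s, t}, {r, s, t}, {p, q, r, s}, {p, q, r, t}, {p, q, s, t}, {p, r, s, t}, {q, r, s, t}, Ω }.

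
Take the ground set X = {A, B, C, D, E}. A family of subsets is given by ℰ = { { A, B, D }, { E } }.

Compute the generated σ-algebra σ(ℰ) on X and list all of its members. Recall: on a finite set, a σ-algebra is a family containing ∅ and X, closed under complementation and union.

|σ(ℰ)| = 8.  σ(ℰ) = { ∅, { C }, { E }, { C, E }, { A, B, D }, { A, B, C, D }, { A, B, D, E }, X }

Working:
Seed the family with ℰ together with ∅ and X: { ∅, { E }, { A, B, D }, X }.
Pass 1. New:
  { C, E }  = ᶜ of { A, B, D }
  { A, B, C, D }  = ᶜ of { E }
  { A, B, D, E }  = { A, B, D } ∪ { E }
  — 7 sets.
Pass 2 adds 1:
  { C }  = ᶜ of { A, B, D, E }
  — 8 sets.
Pass 3: no new sets; the family is a σ-algebra.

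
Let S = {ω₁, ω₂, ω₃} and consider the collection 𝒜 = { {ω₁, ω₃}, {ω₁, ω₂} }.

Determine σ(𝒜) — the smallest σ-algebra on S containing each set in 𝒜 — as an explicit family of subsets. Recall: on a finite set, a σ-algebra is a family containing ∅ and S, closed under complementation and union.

σ(𝒜) (8 sets): { {}, {ω₁}, {ω₂}, {ω₃}, {ω₁, ω₂}, {ω₁, ω₃}, {ω₂, ω₃}, S }

Trace:
Seed the family with 𝒜 together with ∅ and S: { {}, {ω₁, ω₂}, {ω₁, ω₃}, S }.
Round 1. New:
  {ω₂}  = complement {ω₁, ω₃}
  {ω₃}  = complement {ω₁, ω₂}
  (now 6)
Round 2: 1 new —
  {ω₂, ω₃}  = {ω₃} ∪ {ω₂}
  (now 7)
Round 3: +1 →
  {ω₁}  = complement {ω₂, ω₃}
  (now 8)
Round 4: closed — nothing new.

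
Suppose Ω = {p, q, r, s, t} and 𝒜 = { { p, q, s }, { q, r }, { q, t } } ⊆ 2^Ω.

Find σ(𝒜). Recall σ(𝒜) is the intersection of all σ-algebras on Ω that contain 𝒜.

Take S₀ = 𝒜 ∪ {∅, Ω} = { {  }, { q, r }, { q, t }, { p, q, s }, Ω }.
Step 1 adds 6:
  { r, t }  = ᶜ of { p, q, s }
  { p, r, s }  = ᶜ of { q, t }
  { p, s, t }  = ᶜ of { q, r }
  { q, r, t }  = { q, t } ∪ { q, r }
  { p, q, r, s }  = { q, r } ∪ { p, q, s }
  { p, q, s, t }  = { q, t } ∪ { p, q, s }
  (now 11)
Step 2 (4 new):
  { r }  = ᶜ of { p, q, s, t }
  { t }  = ᶜ of { p, q, r, s }
  { p, s }  = ᶜ of { q, r, t }
  { p, r, s, t }  = { p, s, t } ∪ { p, r, s }
  (now 15)
Step 3: 1 new —
  { q }  = ᶜ of { p, r, s, t }
  (now 16)
Step 4: closed — nothing new.

Hence σ(𝒜) has 16 members: { {  }, { q }, { r }, { t }, { p, s }, { q, r }, { q, t }, { r, t }, { p, q, s }, { p, r, s }, { p, s, t }, { q, r, t }, { p, q, r, s }, { p, q, s, t }, { p, r, s, t }, Ω }.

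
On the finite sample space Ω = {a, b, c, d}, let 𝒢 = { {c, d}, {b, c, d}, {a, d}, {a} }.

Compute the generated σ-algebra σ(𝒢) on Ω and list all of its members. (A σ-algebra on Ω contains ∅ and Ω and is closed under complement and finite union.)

σ(𝒢) = { {}, {a}, {b}, {c}, {d}, {a, b}, {a, c}, {a, d}, {b, c}, {b, d}, {c, d}, {a, b, c}, {a, b, d}, {a, c, d}, {b, c, d}, Ω }

Check:
Take S₀ = 𝒢 ∪ {∅, Ω} = { {}, {a}, {a, d}, {c, d}, {b, c, d}, Ω }.
Step 1: +3 →
  {a, b}  = complement {c, d}
  {b, c}  = complement {a, d}
  {a, c, d}  = {c, d} ∪ {a, d}
  |family| = 9
Step 2: +3 →
  {b}  = complement {a, c, d}
  {a, b, c}  = {a, b} ∪ {b, c}
  {a, b, d}  = {a, b} ∪ {a, d}
  |family| = 12
Step 3: +2 →
  {c}  = complement {a, b, d}
  {d}  = complement {a, b, c}
  |family| = 14
Step 4: 2 new —
  {a, c}  = {c} ∪ {a}
  {b, d}  = {d} ∪ {b}
  |family| = 16
Step 5 adds nothing — fixpoint reached.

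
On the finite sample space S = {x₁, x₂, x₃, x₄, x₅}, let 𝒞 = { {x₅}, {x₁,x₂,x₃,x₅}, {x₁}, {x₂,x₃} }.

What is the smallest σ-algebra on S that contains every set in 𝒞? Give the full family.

σ(𝒞) (16 sets): { ∅, {x₁}, {x₄}, {x₅}, {x₁,x₄}, {x₁,x₅}, {x₂,x₃}, {x₄,x₅}, {x₁,x₂,x₃}, {x₁,x₄,x₅}, {x₂,x₃,x₄}, {x₂,x₃,x₅}, {x₁,x₂,x₃,x₄}, {x₁,x₂,x₃,x₅}, {x₂,x₃,x₄,x₅}, S }

Check:
Start: 𝒞 ∪ {∅, S} = { ∅, {x₁}, {x₅}, {x₂,x₃}, {x₁,x₂,x₃,x₅}, S }.
Step 1. New:
  {x₄}  = ᶜ of {x₁,x₂,x₃,x₅}
  {x₁,x₅}  = {x₅} ∪ {x₁}
  {x₁,x₂,x₃}  = {x₂,x₃} ∪ {x₁}
  {x₁,x₄,x₅}  = ᶜ of {x₂,x₃}
  {x₂,x₃,x₅}  = {x₂,x₃} ∪ {x₅}
  {x₁,x₂,x₃,x₄}  = ᶜ of {x₅}
  {x₂,x₃,x₄,x₅}  = ᶜ of {x₁}
  — 13 sets.
Step 2. New:
  {x₁,x₄}  = ᶜ of {x₂,x₃,x₅}
  {x₄,x₅}  = ᶜ of {x₁,x₂,x₃}
  {x₂,x₃,x₄}  = ᶜ of {x₁,x₅}
  — 16 sets.
Step 3 adds nothing — fixpoint reached.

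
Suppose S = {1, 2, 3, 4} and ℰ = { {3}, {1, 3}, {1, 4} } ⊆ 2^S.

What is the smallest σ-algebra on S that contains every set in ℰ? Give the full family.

σ(ℰ) = { ∅, {1}, {2}, {3}, {4}, {1, 2}, {1, 3}, {1, 4}, {2, 3}, {2, 4}, {3, 4}, {1, 2, 3}, {1, 2, 4}, {1, 3, 4}, {2, 3, 4}, S }

Derivation:
Initial family (5 sets): { ∅, {3}, {1, 3}, {1, 4}, S }.
Round 1 adds 4:
  {2, 3}  = ᶜ of {1, 4}
  {2, 4}  = ᶜ of {1, 3}
  {1, 2, 4}  = ᶜ of {3}
  {1, 3, 4}  = {3} ∪ {1, 4}
  — 9 sets.
Round 2 adds 3:
  {2}  = ᶜ of {1, 3, 4}
  {1, 2, 3}  = {2, 3} ∪ {1, 3}
  {2, 3, 4}  = {3} ∪ {2, 4}
  — 12 sets.
Round 3. New:
  {1}  = ᶜ of {2, 3, 4}
  {4}  = ᶜ of {1, 2, 3}
  — 14 sets.
Round 4 (2 new):
  {1, 2}  = {2} ∪ {1}
  {3, 4}  = {3} ∪ {4}
  — 16 sets.
Round 5: no new sets; the family is a σ-algebra.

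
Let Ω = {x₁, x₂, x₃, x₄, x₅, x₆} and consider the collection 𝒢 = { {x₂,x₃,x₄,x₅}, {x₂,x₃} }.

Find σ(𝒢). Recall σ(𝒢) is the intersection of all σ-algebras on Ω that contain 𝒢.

σ(𝒢) = { ∅, {x₁,x₆}, {x₂,x₃}, {x₄,x₅}, {x₁,x₂,x₃,x₆}, {x₁,x₄,x₅,x₆}, {x₂,x₃,x₄,x₅}, Ω }

Derivation:
Initial family (4 sets): { ∅, {x₂,x₃}, {x₂,x₃,x₄,x₅}, Ω }.
Iteration 1. New:
  {x₁,x₆}  = complement {x₂,x₃,x₄,x₅}
  {x₁,x₄,x₅,x₆}  = complement {x₂,x₃}
Iteration 2 (1 new):
  {x₁,x₂,x₃,x₆}  = {x₂,x₃} ∪ {x₁,x₆}
Iteration 3: +1 →
  {x₄,x₅}  = complement {x₁,x₂,x₃,x₆}
Iteration 4: closed — nothing new.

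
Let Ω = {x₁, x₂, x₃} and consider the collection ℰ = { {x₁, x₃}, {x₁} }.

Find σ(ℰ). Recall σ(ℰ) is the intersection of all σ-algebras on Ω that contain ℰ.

σ(ℰ) (8 sets): { ∅, {x₁}, {x₂}, {x₃}, {x₁, x₂}, {x₁, x₃}, {x₂, x₃}, Ω }

Trace:
Take S₀ = ℰ ∪ {∅, Ω} = { ∅, {x₁}, {x₁, x₃}, Ω }.
Pass 1: 2 new —
  {x₂}  = ᶜ of {x₁, x₃}
  {x₂, x₃}  = ᶜ of {x₁}
  |family| = 6
Pass 2 (1 new):
  {x₁, x₂}  = {x₂} ∪ {x₁}
  |family| = 7
Pass 3. New:
  {x₃}  = ᶜ of {x₁, x₂}
  |family| = 8
Pass 4 adds nothing — fixpoint reached.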